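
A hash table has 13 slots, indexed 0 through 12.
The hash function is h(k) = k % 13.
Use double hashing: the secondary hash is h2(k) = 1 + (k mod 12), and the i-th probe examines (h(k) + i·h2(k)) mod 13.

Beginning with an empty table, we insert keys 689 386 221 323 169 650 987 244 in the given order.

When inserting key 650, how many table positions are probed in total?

Insert 689: h=0, slot 0 empty -> index 0.
Insert 386: h=9, slot 9 empty -> index 9.
Insert 221: h=0, h2=6, slot 0 occupied -> index 6.
Insert 323: h=11, slot 11 empty -> index 11.
Insert 169: h=0, h2=2, slot 0 occupied -> index 2.
Insert 650: h=0, h2=3, slot 0 occupied -> index 3.
Insert 987: h=12, slot 12 empty -> index 12.
Insert 244: h=10, slot 10 empty -> index 10.
Table: [689, —, 169, 650, —, —, 221, —, —, 386, 244, 323, 987]

2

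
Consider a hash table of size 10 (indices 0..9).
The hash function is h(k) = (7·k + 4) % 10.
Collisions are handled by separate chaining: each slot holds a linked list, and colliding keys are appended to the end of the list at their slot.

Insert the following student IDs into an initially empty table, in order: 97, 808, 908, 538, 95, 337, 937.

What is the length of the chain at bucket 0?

97 → bucket 3
808 → bucket 0
908 → bucket 0 (collision)
538 → bucket 0 (collision)
95 → bucket 9
337 → bucket 3 (collision)
937 → bucket 3 (collision)
Final buckets:
0: 808 -> 908 -> 538
1: ∅
2: ∅
3: 97 -> 337 -> 937
4: ∅
5: ∅
6: ∅
7: ∅
8: ∅
9: 95

3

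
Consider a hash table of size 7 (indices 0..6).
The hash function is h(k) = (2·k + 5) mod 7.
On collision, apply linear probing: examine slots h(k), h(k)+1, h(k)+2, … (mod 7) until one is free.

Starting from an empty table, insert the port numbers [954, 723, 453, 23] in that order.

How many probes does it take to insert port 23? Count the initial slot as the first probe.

3

954 hashes to 2; slot 2 is free => place at 2.
723 hashes to 2; 2 taken => place at 3.
453 hashes to 1; slot 1 is free => place at 1.
23 hashes to 2; 2,3 taken => place at 4.
Table: [∅, 453, 954, 723, 23, ∅, ∅]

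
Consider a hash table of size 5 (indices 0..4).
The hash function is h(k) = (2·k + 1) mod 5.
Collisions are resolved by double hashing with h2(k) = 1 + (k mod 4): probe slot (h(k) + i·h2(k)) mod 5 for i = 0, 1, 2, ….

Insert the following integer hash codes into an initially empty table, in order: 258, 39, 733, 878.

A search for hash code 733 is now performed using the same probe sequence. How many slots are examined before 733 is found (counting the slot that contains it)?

3

Insert 258: h=2, slot 2 empty -> index 2.
Insert 39: h=4, slot 4 empty -> index 4.
Insert 733: h=2, h2=2, slots 2,4 occupied -> index 1.
Insert 878: h=2, h2=3, slot 2 occupied -> index 0.
Table: [878, 733, 258, ., 39]
Lookup 733: h=2, h2=2, probe 2,4,1 → found at 1.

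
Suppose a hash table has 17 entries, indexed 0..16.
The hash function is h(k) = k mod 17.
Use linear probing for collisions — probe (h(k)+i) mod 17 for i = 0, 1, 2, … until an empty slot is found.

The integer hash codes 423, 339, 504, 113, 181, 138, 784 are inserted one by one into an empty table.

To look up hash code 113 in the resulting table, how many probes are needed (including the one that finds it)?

Insert 423: h=15, slot 15 empty -> index 15.
Insert 339: h=16, slot 16 empty -> index 16.
Insert 504: h=11, slot 11 empty -> index 11.
Insert 113: h=11, slot 11 occupied -> index 12.
Insert 181: h=11, slots 11,12 occupied -> index 13.
Insert 138: h=2, slot 2 empty -> index 2.
Insert 784: h=2, slot 2 occupied -> index 3.
Table: [-, -, 138, 784, -, -, -, -, -, -, -, 504, 113, 181, -, 423, 339]
Lookup 113: h=11, probe 11,12 → found at 12.

2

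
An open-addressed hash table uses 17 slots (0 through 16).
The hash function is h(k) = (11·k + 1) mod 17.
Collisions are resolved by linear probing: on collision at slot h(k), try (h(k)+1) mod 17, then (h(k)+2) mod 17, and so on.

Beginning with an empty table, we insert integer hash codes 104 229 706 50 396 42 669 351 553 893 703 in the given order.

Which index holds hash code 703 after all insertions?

2

Insert 104: h=6, slot 6 empty => index 6.
Insert 229: h=4, slot 4 empty => index 4.
Insert 706: h=15, slot 15 empty => index 15.
Insert 50: h=7, slot 7 empty => index 7.
Insert 396: h=5, slot 5 empty => index 5.
Insert 42: h=4, slots 4,5,6,7 occupied => index 8.
Insert 669: h=16, slot 16 empty => index 16.
Insert 351: h=3, slot 3 empty => index 3.
Insert 553: h=15, slots 15,16 occupied => index 0.
Insert 893: h=15, slots 15,16,0 occupied => index 1.
Insert 703: h=16, slots 16,0,1 occupied => index 2.
Table: [553, 893, 703, 351, 229, 396, 104, 50, 42, -, -, -, -, -, -, 706, 669]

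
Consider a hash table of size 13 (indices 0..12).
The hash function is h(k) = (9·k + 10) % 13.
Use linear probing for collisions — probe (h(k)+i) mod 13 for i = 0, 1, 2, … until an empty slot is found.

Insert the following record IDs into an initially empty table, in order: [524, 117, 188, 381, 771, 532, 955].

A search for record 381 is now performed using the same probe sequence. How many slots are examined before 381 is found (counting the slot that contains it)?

Insert 524: h=7, slot 7 empty => index 7.
Insert 117: h=10, slot 10 empty => index 10.
Insert 188: h=12, slot 12 empty => index 12.
Insert 381: h=7, slot 7 occupied => index 8.
Insert 771: h=7, slots 7,8 occupied => index 9.
Insert 532: h=1, slot 1 empty => index 1.
Insert 955: h=12, slot 12 occupied => index 0.
Table: [955, 532, -, -, -, -, -, 524, 381, 771, 117, -, 188]
Lookup 381: h=7, probe 7,8 → found at 8.

2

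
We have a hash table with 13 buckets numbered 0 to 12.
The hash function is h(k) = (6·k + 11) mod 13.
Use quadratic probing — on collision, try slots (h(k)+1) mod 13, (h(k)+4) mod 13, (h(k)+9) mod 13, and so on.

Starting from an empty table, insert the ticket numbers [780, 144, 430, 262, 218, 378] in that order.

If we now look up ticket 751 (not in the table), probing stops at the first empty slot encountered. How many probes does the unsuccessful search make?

2

780 hashes to 11; slot 11 is free -> place at 11.
144 hashes to 4; slot 4 is free -> place at 4.
430 hashes to 4; 4 taken -> place at 5.
262 hashes to 10; slot 10 is free -> place at 10.
218 hashes to 6; slot 6 is free -> place at 6.
378 hashes to 4; 4,5 taken -> place at 8.
Table: [_, _, _, _, 144, 430, 218, _, 378, _, 262, 780, _]
Lookup 751: h=6, probe 6,7 → slot 7 empty, not found.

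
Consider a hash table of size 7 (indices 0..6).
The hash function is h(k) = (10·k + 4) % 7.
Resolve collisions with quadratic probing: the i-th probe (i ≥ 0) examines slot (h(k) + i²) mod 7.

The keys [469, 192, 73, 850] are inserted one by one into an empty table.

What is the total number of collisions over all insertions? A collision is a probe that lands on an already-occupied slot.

469: h=4 -> slot 4
192: h=6 -> slot 6
73: h=6, probe 6,0 -> slot 0
850: h=6, probe 6,0,3 -> slot 3
Table: [73, ∅, ∅, 850, 469, ∅, 192]

3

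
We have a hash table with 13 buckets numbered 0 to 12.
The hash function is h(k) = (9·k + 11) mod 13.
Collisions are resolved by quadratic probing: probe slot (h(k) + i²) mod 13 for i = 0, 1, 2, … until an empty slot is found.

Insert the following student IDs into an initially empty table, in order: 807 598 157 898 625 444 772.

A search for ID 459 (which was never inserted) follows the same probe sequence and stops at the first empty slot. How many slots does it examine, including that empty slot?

807 hashes to 7; slot 7 is free => place at 7.
598 hashes to 11; slot 11 is free => place at 11.
157 hashes to 7; 7 taken => place at 8.
898 hashes to 7; 7,8,11 taken => place at 3.
625 hashes to 7; 7,8,11,3 taken => place at 10.
444 hashes to 3; 3 taken => place at 4.
772 hashes to 4; 4 taken => place at 5.
Table: [-, -, -, 898, 444, 772, -, 807, 157, -, 625, 598, -]
Lookup 459: h=8, probe 8,9 → slot 9 empty, not found.

2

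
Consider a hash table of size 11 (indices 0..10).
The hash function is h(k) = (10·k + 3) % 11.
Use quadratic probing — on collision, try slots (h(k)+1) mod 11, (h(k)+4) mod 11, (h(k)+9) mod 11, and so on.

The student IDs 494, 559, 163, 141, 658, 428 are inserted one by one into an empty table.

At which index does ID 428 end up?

Insert 494: h=4, slot 4 empty -> index 4.
Insert 559: h=5, slot 5 empty -> index 5.
Insert 163: h=5, slot 5 occupied -> index 6.
Insert 141: h=5, slots 5,6 occupied -> index 9.
Insert 658: h=5, slots 5,6,9 occupied -> index 3.
Insert 428: h=4, slots 4,5 occupied -> index 8.
Table: [∅, ∅, ∅, 658, 494, 559, 163, ∅, 428, 141, ∅]

8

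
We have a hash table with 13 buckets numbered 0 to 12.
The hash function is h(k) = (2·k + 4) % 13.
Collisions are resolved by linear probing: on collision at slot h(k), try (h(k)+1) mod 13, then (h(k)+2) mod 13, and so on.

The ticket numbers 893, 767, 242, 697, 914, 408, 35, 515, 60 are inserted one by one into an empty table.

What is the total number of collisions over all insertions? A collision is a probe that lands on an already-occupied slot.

12

Insert 893: h=9, slot 9 empty -> index 9.
Insert 767: h=4, slot 4 empty -> index 4.
Insert 242: h=7, slot 7 empty -> index 7.
Insert 697: h=7, slot 7 occupied -> index 8.
Insert 914: h=12, slot 12 empty -> index 12.
Insert 408: h=1, slot 1 empty -> index 1.
Insert 35: h=9, slot 9 occupied -> index 10.
Insert 515: h=7, slots 7,8,9,10 occupied -> index 11.
Insert 60: h=7, slots 7,8,9,10,11,12 occupied -> index 0.
Table: [60, 408, -, -, 767, -, -, 242, 697, 893, 35, 515, 914]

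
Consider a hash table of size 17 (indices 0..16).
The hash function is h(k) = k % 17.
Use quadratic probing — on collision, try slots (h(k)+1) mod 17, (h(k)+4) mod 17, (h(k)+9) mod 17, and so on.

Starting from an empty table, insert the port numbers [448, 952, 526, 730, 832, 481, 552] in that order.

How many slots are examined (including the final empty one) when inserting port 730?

3

448: h=6 -> slot 6
952: h=0 -> slot 0
526: h=16 -> slot 16
730: h=16, probe 16,0,3 -> slot 3
832: h=16, probe 16,0,3,8 -> slot 8
481: h=5 -> slot 5
552: h=8, probe 8,9 -> slot 9
Table: [952, —, —, 730, —, 481, 448, —, 832, 552, —, —, —, —, —, —, 526]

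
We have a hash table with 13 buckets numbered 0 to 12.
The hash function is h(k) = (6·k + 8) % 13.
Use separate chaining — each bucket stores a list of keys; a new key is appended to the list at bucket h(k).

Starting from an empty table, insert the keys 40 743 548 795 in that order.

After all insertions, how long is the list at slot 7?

3

40 → bucket 1
743 → bucket 7
548 → bucket 7 (collision)
795 → bucket 7 (collision)
Final buckets:
0: ∅
1: 40
2: ∅
3: ∅
4: ∅
5: ∅
6: ∅
7: 743 -> 548 -> 795
8: ∅
9: ∅
10: ∅
11: ∅
12: ∅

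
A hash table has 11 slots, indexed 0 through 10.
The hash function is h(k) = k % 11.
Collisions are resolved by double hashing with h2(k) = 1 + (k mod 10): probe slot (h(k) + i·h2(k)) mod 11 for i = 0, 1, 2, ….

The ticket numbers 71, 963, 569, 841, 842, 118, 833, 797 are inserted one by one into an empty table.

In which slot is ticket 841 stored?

7

71: h=5 → slot 5
963: h=6 → slot 6
569: h=8 → slot 8
841: h=5, h2=2, probe 5,7 → slot 7
842: h=6, h2=3, probe 6,9 → slot 9
118: h=8, h2=9, probe 8,6,4 → slot 4
833: h=8, h2=4, probe 8,1 → slot 1
797: h=5, h2=8, probe 5,2 → slot 2
Table: [∅, 833, 797, ∅, 118, 71, 963, 841, 569, 842, ∅]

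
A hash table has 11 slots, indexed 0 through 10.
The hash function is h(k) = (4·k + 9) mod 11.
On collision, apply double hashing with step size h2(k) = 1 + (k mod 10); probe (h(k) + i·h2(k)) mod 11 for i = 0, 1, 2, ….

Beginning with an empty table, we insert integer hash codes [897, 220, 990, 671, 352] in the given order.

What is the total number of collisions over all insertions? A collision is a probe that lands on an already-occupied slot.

897 hashes to 0; slot 0 is free → place at 0.
220 hashes to 9; slot 9 is free → place at 9.
990 hashes to 9, h2=1; 9 taken → place at 10.
671 hashes to 9, h2=2; 9,0 taken → place at 2.
352 hashes to 9, h2=3; 9 taken → place at 1.
Table: [897, 352, 671, —, —, —, —, —, —, 220, 990]

4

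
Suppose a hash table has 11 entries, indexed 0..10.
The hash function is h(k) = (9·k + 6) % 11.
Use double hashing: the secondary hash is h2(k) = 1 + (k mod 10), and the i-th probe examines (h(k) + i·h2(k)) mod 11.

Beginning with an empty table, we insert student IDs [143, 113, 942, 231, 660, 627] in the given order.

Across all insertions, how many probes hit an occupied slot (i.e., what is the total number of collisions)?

6

Insert 143: h=6, slot 6 empty -> index 6.
Insert 113: h=0, slot 0 empty -> index 0.
Insert 942: h=3, slot 3 empty -> index 3.
Insert 231: h=6, h2=2, slot 6 occupied -> index 8.
Insert 660: h=6, h2=1, slot 6 occupied -> index 7.
Insert 627: h=6, h2=8, slots 6,3,0,8 occupied -> index 5.
Table: [113, ., ., 942, ., 627, 143, 660, 231, ., .]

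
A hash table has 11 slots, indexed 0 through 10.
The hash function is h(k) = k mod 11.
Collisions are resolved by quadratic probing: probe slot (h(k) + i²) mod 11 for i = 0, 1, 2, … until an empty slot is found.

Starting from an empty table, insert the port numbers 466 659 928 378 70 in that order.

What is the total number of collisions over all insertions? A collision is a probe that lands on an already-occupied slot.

466: h=4 → slot 4
659: h=10 → slot 10
928: h=4, probe 4,5 → slot 5
378: h=4, probe 4,5,8 → slot 8
70: h=4, probe 4,5,8,2 → slot 2
Table: [., ., 70, ., 466, 928, ., ., 378, ., 659]

6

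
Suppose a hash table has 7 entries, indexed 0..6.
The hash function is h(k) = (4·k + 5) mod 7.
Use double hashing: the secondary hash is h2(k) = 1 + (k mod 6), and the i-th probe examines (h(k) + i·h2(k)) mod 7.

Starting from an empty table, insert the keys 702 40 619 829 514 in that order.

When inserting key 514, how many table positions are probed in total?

Insert 702: h=6, slot 6 empty → index 6.
Insert 40: h=4, slot 4 empty → index 4.
Insert 619: h=3, slot 3 empty → index 3.
Insert 829: h=3, h2=2, slot 3 occupied → index 5.
Insert 514: h=3, h2=5, slot 3 occupied → index 1.
Table: [∅, 514, ∅, 619, 40, 829, 702]

2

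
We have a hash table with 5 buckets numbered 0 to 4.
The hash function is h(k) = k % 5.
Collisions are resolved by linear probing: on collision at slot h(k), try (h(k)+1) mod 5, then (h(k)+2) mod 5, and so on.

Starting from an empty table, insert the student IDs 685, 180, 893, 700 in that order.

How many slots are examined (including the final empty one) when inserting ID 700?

3

685: h=0 => slot 0
180: h=0, probe 0,1 => slot 1
893: h=3 => slot 3
700: h=0, probe 0,1,2 => slot 2
Table: [685, 180, 700, 893, .]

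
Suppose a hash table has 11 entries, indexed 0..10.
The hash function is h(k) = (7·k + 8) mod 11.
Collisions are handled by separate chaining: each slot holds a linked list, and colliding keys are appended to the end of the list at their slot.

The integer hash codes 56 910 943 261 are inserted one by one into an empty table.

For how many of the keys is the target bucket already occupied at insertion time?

2

56 → bucket 4
910 → bucket 9
943 → bucket 9 (collision)
261 → bucket 9 (collision)
Final buckets:
0: —
1: —
2: —
3: —
4: 56
5: —
6: —
7: —
8: —
9: 910 -> 943 -> 261
10: —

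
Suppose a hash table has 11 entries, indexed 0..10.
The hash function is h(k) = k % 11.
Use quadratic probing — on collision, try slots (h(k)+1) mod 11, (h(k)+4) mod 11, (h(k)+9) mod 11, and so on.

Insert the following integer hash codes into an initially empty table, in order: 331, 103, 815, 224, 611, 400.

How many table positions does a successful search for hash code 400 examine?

331 hashes to 1; slot 1 is free => place at 1.
103 hashes to 4; slot 4 is free => place at 4.
815 hashes to 1; 1 taken => place at 2.
224 hashes to 4; 4 taken => place at 5.
611 hashes to 6; slot 6 is free => place at 6.
400 hashes to 4; 4,5 taken => place at 8.
Table: [—, 331, 815, —, 103, 224, 611, —, 400, —, —]
Lookup 400: h=4, probe 4,5,8 → found at 8.

3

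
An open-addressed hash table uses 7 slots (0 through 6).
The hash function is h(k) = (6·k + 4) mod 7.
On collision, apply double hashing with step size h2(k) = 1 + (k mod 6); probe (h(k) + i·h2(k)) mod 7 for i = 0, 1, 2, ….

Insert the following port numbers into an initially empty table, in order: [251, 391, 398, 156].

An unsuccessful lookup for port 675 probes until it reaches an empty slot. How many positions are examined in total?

251 hashes to 5; slot 5 is free => place at 5.
391 hashes to 5, h2=2; 5 taken => place at 0.
398 hashes to 5, h2=3; 5 taken => place at 1.
156 hashes to 2; slot 2 is free => place at 2.
Table: [391, 398, 156, ., ., 251, .]
Lookup 675: h=1, h2=4, probe 1,5,2,6 → slot 6 empty, not found.

4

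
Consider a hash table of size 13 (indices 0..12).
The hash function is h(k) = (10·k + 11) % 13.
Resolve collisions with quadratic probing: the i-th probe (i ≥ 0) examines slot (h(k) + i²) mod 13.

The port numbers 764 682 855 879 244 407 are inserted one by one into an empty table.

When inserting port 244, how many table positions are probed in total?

764 hashes to 7; slot 7 is free => place at 7.
682 hashes to 6; slot 6 is free => place at 6.
855 hashes to 7; 7 taken => place at 8.
879 hashes to 0; slot 0 is free => place at 0.
244 hashes to 7; 7,8 taken => place at 11.
407 hashes to 12; slot 12 is free => place at 12.
Table: [879, ∅, ∅, ∅, ∅, ∅, 682, 764, 855, ∅, ∅, 244, 407]

3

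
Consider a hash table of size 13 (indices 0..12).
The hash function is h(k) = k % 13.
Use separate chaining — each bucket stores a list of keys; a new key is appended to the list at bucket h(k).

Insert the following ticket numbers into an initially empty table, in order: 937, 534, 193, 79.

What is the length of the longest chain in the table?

937 -> bucket 1
534 -> bucket 1 (collision)
193 -> bucket 11
79 -> bucket 1 (collision)
Final buckets:
0: -
1: 937 -> 534 -> 79
2: -
3: -
4: -
5: -
6: -
7: -
8: -
9: -
10: -
11: 193
12: -

3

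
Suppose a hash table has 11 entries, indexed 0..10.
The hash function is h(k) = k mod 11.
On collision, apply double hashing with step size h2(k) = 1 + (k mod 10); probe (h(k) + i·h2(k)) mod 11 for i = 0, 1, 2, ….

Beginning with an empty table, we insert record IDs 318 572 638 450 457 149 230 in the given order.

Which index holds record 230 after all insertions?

318 hashes to 10; slot 10 is free -> place at 10.
572 hashes to 0; slot 0 is free -> place at 0.
638 hashes to 0, h2=9; 0 taken -> place at 9.
450 hashes to 10, h2=1; 10,0 taken -> place at 1.
457 hashes to 6; slot 6 is free -> place at 6.
149 hashes to 6, h2=10; 6 taken -> place at 5.
230 hashes to 10, h2=1; 10,0,1 taken -> place at 2.
Table: [572, 450, 230, —, —, 149, 457, —, —, 638, 318]

2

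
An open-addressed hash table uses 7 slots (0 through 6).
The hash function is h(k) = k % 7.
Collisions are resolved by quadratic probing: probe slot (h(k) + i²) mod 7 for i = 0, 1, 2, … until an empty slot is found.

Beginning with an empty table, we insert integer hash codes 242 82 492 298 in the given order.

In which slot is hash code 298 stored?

242 hashes to 4; slot 4 is free -> place at 4.
82 hashes to 5; slot 5 is free -> place at 5.
492 hashes to 2; slot 2 is free -> place at 2.
298 hashes to 4; 4,5 taken -> place at 1.
Table: [—, 298, 492, —, 242, 82, —]

1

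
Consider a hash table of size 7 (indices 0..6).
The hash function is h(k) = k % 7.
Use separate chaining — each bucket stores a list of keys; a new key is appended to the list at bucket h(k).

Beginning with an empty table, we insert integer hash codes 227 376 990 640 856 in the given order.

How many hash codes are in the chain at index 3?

3

Insert 227: h=3, bucket 3 empty → new chain.
Insert 376: h=5, bucket 5 empty → new chain.
Insert 990: h=3, bucket 3 nonempty → append to chain.
Insert 640: h=3, bucket 3 nonempty → append to chain.
Insert 856: h=2, bucket 2 empty → new chain.
Final buckets:
0: —
1: —
2: 856
3: 227 -> 990 -> 640
4: —
5: 376
6: —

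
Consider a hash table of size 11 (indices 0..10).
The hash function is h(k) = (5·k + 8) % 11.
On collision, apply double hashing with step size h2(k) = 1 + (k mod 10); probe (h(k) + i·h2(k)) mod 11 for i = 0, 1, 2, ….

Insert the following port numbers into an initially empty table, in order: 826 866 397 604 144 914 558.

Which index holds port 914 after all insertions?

1

826: h=2 => slot 2
866: h=4 => slot 4
397: h=2, h2=8, probe 2,10 => slot 10
604: h=3 => slot 3
144: h=2, h2=5, probe 2,7 => slot 7
914: h=2, h2=5, probe 2,7,1 => slot 1
558: h=4, h2=9, probe 4,2,0 => slot 0
Table: [558, 914, 826, 604, 866, _, _, 144, _, _, 397]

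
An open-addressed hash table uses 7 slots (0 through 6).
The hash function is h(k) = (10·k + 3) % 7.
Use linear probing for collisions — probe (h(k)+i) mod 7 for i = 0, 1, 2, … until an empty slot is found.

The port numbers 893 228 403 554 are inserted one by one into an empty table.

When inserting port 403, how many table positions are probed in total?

3

893 hashes to 1; slot 1 is free → place at 1.
228 hashes to 1; 1 taken → place at 2.
403 hashes to 1; 1,2 taken → place at 3.
554 hashes to 6; slot 6 is free → place at 6.
Table: [_, 893, 228, 403, _, _, 554]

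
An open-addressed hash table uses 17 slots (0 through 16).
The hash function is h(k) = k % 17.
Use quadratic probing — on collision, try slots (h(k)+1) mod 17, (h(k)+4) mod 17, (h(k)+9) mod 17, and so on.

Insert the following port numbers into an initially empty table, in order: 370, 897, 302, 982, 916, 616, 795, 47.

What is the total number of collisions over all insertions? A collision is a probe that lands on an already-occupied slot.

17

370 hashes to 13; slot 13 is free → place at 13.
897 hashes to 13; 13 taken → place at 14.
302 hashes to 13; 13,14 taken → place at 0.
982 hashes to 13; 13,14,0 taken → place at 5.
916 hashes to 15; slot 15 is free → place at 15.
616 hashes to 4; slot 4 is free → place at 4.
795 hashes to 13; 13,14,0,5 taken → place at 12.
47 hashes to 13; 13,14,0,5,12,4,15 taken → place at 11.
Table: [302, ., ., ., 616, 982, ., ., ., ., ., 47, 795, 370, 897, 916, .]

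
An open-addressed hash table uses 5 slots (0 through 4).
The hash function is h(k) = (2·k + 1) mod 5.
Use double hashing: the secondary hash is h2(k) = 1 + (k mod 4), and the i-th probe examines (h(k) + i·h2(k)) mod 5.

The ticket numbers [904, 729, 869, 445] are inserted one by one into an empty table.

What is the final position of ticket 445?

0

904: h=4 -> slot 4
729: h=4, h2=2, probe 4,1 -> slot 1
869: h=4, h2=2, probe 4,1,3 -> slot 3
445: h=1, h2=2, probe 1,3,0 -> slot 0
Table: [445, 729, ., 869, 904]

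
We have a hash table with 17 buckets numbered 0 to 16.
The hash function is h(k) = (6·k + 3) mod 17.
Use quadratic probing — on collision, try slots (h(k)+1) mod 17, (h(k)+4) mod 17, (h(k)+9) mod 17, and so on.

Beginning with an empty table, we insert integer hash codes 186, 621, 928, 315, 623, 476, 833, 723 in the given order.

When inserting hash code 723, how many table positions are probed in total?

3

Insert 186: h=14, slot 14 empty => index 14.
Insert 621: h=6, slot 6 empty => index 6.
Insert 928: h=12, slot 12 empty => index 12.
Insert 315: h=6, slot 6 occupied => index 7.
Insert 623: h=1, slot 1 empty => index 1.
Insert 476: h=3, slot 3 empty => index 3.
Insert 833: h=3, slot 3 occupied => index 4.
Insert 723: h=6, slots 6,7 occupied => index 10.
Table: [-, 623, -, 476, 833, -, 621, 315, -, -, 723, -, 928, -, 186, -, -]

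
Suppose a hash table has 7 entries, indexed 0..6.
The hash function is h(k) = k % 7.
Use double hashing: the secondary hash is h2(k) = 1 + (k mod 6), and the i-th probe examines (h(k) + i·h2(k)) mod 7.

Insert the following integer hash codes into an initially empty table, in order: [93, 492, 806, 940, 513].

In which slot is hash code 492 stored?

93 hashes to 2; slot 2 is free => place at 2.
492 hashes to 2, h2=1; 2 taken => place at 3.
806 hashes to 1; slot 1 is free => place at 1.
940 hashes to 2, h2=5; 2 taken => place at 0.
513 hashes to 2, h2=4; 2 taken => place at 6.
Table: [940, 806, 93, 492, -, -, 513]

3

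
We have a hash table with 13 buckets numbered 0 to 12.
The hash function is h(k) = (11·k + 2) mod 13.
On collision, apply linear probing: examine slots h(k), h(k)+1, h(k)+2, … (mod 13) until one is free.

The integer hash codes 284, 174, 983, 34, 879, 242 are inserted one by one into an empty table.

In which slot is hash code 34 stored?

284 hashes to 6; slot 6 is free => place at 6.
174 hashes to 5; slot 5 is free => place at 5.
983 hashes to 12; slot 12 is free => place at 12.
34 hashes to 12; 12 taken => place at 0.
879 hashes to 12; 12,0 taken => place at 1.
242 hashes to 12; 12,0,1 taken => place at 2.
Table: [34, 879, 242, ., ., 174, 284, ., ., ., ., ., 983]

0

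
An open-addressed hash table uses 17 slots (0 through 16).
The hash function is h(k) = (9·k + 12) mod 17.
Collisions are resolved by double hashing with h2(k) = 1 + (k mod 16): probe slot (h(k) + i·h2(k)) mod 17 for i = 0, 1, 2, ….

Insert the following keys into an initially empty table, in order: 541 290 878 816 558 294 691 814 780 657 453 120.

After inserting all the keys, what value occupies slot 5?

120

541 hashes to 2; slot 2 is free → place at 2.
290 hashes to 4; slot 4 is free → place at 4.
878 hashes to 9; slot 9 is free → place at 9.
816 hashes to 12; slot 12 is free → place at 12.
558 hashes to 2, h2=15; 2 taken → place at 0.
294 hashes to 6; slot 6 is free → place at 6.
691 hashes to 9, h2=4; 9 taken → place at 13.
814 hashes to 11; slot 11 is free → place at 11.
780 hashes to 11, h2=13; 11 taken → place at 7.
657 hashes to 9, h2=2; 9,11,13 taken → place at 15.
453 hashes to 9, h2=6; 9,15,4 taken → place at 10.
120 hashes to 4, h2=9; 4,13 taken → place at 5.
Table: [558, —, 541, —, 290, 120, 294, 780, —, 878, 453, 814, 816, 691, —, 657, —]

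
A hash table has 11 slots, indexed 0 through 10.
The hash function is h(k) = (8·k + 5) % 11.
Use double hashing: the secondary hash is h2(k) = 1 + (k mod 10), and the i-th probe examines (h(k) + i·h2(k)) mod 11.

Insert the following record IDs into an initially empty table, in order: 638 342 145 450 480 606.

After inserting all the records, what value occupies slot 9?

606

Insert 638: h=5, slot 5 empty -> index 5.
Insert 342: h=2, slot 2 empty -> index 2.
Insert 145: h=10, slot 10 empty -> index 10.
Insert 450: h=8, slot 8 empty -> index 8.
Insert 480: h=6, slot 6 empty -> index 6.
Insert 606: h=2, h2=7, slot 2 occupied -> index 9.
Table: [-, -, 342, -, -, 638, 480, -, 450, 606, 145]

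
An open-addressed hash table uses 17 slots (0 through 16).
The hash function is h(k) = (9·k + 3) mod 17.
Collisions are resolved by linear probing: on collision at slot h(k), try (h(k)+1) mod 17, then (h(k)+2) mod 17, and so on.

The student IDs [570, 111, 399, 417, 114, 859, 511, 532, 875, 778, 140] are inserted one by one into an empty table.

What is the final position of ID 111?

570: h=16 => slot 16
111: h=16, probe 16,0 => slot 0
399: h=7 => slot 7
417: h=16, probe 16,0,1 => slot 1
114: h=9 => slot 9
859: h=16, probe 16,0,1,2 => slot 2
511: h=12 => slot 12
532: h=14 => slot 14
875: h=7, probe 7,8 => slot 8
778: h=1, probe 1,2,3 => slot 3
140: h=5 => slot 5
Table: [111, 417, 859, 778, ∅, 140, ∅, 399, 875, 114, ∅, ∅, 511, ∅, 532, ∅, 570]

0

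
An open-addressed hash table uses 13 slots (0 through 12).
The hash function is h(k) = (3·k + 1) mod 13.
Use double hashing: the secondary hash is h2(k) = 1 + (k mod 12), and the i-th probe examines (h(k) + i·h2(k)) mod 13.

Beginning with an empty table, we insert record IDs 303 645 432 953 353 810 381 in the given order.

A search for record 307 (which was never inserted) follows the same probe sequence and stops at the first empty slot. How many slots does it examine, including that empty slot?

3

303: h=0 → slot 0
645: h=12 → slot 12
432: h=10 → slot 10
953: h=0, h2=6, probe 0,6 → slot 6
353: h=7 → slot 7
810: h=0, h2=7, probe 0,7,1 → slot 1
381: h=0, h2=10, probe 0,10,7,4 → slot 4
Table: [303, 810, _, _, 381, _, 953, 353, _, _, 432, _, 645]
Lookup 307: h=12, h2=8, probe 12,7,2 → slot 2 empty, not found.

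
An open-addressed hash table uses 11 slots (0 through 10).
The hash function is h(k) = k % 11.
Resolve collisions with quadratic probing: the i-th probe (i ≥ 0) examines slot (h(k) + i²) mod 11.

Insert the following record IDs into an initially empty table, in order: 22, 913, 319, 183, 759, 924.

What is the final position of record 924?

Insert 22: h=0, slot 0 empty → index 0.
Insert 913: h=0, slot 0 occupied → index 1.
Insert 319: h=0, slots 0,1 occupied → index 4.
Insert 183: h=7, slot 7 empty → index 7.
Insert 759: h=0, slots 0,1,4 occupied → index 9.
Insert 924: h=0, slots 0,1,4,9 occupied → index 5.
Table: [22, 913, _, _, 319, 924, _, 183, _, 759, _]

5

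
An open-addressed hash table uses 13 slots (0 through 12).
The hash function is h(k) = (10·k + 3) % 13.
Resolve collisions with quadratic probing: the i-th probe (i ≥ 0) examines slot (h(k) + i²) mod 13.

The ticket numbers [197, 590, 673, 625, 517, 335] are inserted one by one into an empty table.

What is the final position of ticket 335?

8

197: h=10 → slot 10
590: h=1 → slot 1
673: h=12 → slot 12
625: h=0 → slot 0
517: h=12, probe 12,0,3 → slot 3
335: h=12, probe 12,0,3,8 → slot 8
Table: [625, 590, ., 517, ., ., ., ., 335, ., 197, ., 673]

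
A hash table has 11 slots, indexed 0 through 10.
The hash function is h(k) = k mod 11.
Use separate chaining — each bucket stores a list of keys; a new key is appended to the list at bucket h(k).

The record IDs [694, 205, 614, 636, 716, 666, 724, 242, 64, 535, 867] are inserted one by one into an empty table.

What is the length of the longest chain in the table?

Insert 694: h=1, bucket 1 empty -> new chain.
Insert 205: h=7, bucket 7 empty -> new chain.
Insert 614: h=9, bucket 9 empty -> new chain.
Insert 636: h=9, bucket 9 nonempty -> append to chain.
Insert 716: h=1, bucket 1 nonempty -> append to chain.
Insert 666: h=6, bucket 6 empty -> new chain.
Insert 724: h=9, bucket 9 nonempty -> append to chain.
Insert 242: h=0, bucket 0 empty -> new chain.
Insert 64: h=9, bucket 9 nonempty -> append to chain.
Insert 535: h=7, bucket 7 nonempty -> append to chain.
Insert 867: h=9, bucket 9 nonempty -> append to chain.
Final buckets:
0: 242
1: 694 -> 716
2: -
3: -
4: -
5: -
6: 666
7: 205 -> 535
8: -
9: 614 -> 636 -> 724 -> 64 -> 867
10: -

5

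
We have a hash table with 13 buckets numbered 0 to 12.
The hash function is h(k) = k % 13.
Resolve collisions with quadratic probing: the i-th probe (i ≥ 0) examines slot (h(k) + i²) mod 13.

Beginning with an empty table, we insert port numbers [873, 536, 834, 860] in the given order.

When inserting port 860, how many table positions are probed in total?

4

873: h=2 => slot 2
536: h=3 => slot 3
834: h=2, probe 2,3,6 => slot 6
860: h=2, probe 2,3,6,11 => slot 11
Table: [., ., 873, 536, ., ., 834, ., ., ., ., 860, .]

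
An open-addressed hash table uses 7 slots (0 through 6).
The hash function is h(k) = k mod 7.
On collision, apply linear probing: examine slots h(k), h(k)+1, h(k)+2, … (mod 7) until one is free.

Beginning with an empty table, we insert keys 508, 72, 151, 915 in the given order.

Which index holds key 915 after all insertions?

6

508 hashes to 4; slot 4 is free -> place at 4.
72 hashes to 2; slot 2 is free -> place at 2.
151 hashes to 4; 4 taken -> place at 5.
915 hashes to 5; 5 taken -> place at 6.
Table: [—, —, 72, —, 508, 151, 915]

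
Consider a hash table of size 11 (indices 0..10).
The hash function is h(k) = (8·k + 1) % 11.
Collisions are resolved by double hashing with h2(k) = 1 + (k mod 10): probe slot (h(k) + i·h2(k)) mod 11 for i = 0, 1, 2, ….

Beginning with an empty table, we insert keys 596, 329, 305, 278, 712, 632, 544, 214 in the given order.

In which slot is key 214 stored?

1

596: h=6 -> slot 6
329: h=4 -> slot 4
305: h=10 -> slot 10
278: h=3 -> slot 3
712: h=10, h2=3, probe 10,2 -> slot 2
632: h=8 -> slot 8
544: h=8, h2=5, probe 8,2,7 -> slot 7
214: h=8, h2=5, probe 8,2,7,1 -> slot 1
Table: [_, 214, 712, 278, 329, _, 596, 544, 632, _, 305]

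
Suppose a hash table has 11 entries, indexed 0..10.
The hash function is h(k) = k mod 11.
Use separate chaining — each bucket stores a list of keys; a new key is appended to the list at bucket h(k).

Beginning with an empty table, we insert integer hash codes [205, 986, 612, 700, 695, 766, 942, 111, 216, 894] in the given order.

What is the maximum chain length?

Insert 205: h=7, bucket 7 empty -> new chain.
Insert 986: h=7, bucket 7 nonempty -> append to chain.
Insert 612: h=7, bucket 7 nonempty -> append to chain.
Insert 700: h=7, bucket 7 nonempty -> append to chain.
Insert 695: h=2, bucket 2 empty -> new chain.
Insert 766: h=7, bucket 7 nonempty -> append to chain.
Insert 942: h=7, bucket 7 nonempty -> append to chain.
Insert 111: h=1, bucket 1 empty -> new chain.
Insert 216: h=7, bucket 7 nonempty -> append to chain.
Insert 894: h=3, bucket 3 empty -> new chain.
Final buckets:
0: .
1: 111
2: 695
3: 894
4: .
5: .
6: .
7: 205 -> 986 -> 612 -> 700 -> 766 -> 942 -> 216
8: .
9: .
10: .

7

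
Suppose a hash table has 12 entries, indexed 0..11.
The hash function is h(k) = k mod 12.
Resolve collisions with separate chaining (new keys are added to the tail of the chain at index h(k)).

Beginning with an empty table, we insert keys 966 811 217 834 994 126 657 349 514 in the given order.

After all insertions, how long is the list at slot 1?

2

Insert 966: h=6, bucket 6 empty → new chain.
Insert 811: h=7, bucket 7 empty → new chain.
Insert 217: h=1, bucket 1 empty → new chain.
Insert 834: h=6, bucket 6 nonempty → append to chain.
Insert 994: h=10, bucket 10 empty → new chain.
Insert 126: h=6, bucket 6 nonempty → append to chain.
Insert 657: h=9, bucket 9 empty → new chain.
Insert 349: h=1, bucket 1 nonempty → append to chain.
Insert 514: h=10, bucket 10 nonempty → append to chain.
Final buckets:
0: —
1: 217 -> 349
2: —
3: —
4: —
5: —
6: 966 -> 834 -> 126
7: 811
8: —
9: 657
10: 994 -> 514
11: —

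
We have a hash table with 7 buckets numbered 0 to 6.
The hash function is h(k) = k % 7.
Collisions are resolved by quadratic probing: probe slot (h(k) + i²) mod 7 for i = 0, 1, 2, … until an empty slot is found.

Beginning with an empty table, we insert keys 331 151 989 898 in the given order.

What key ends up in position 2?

331: h=2 → slot 2
151: h=4 → slot 4
989: h=2, probe 2,3 → slot 3
898: h=2, probe 2,3,6 → slot 6
Table: [-, -, 331, 989, 151, -, 898]

331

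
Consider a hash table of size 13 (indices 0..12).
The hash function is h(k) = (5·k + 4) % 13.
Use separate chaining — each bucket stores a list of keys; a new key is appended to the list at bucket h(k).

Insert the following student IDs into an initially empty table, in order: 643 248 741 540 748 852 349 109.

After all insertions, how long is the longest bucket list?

3

Insert 643: h=8, bucket 8 empty -> new chain.
Insert 248: h=9, bucket 9 empty -> new chain.
Insert 741: h=4, bucket 4 empty -> new chain.
Insert 540: h=0, bucket 0 empty -> new chain.
Insert 748: h=0, bucket 0 nonempty -> append to chain.
Insert 852: h=0, bucket 0 nonempty -> append to chain.
Insert 349: h=7, bucket 7 empty -> new chain.
Insert 109: h=3, bucket 3 empty -> new chain.
Final buckets:
0: 540 -> 748 -> 852
1: ∅
2: ∅
3: 109
4: 741
5: ∅
6: ∅
7: 349
8: 643
9: 248
10: ∅
11: ∅
12: ∅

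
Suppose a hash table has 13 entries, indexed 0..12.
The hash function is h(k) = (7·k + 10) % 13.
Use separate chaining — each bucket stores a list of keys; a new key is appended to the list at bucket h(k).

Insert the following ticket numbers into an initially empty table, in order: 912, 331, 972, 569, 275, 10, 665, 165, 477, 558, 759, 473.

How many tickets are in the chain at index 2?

3

912 → bucket 11
331 → bucket 0
972 → bucket 2
569 → bucket 2 (collision)
275 → bucket 11 (collision)
10 → bucket 2 (collision)
665 → bucket 11 (collision)
165 → bucket 8
477 → bucket 8 (collision)
558 → bucket 3
759 → bucket 6
473 → bucket 6 (collision)
Final buckets:
0: 331
1: —
2: 972 -> 569 -> 10
3: 558
4: —
5: —
6: 759 -> 473
7: —
8: 165 -> 477
9: —
10: —
11: 912 -> 275 -> 665
12: —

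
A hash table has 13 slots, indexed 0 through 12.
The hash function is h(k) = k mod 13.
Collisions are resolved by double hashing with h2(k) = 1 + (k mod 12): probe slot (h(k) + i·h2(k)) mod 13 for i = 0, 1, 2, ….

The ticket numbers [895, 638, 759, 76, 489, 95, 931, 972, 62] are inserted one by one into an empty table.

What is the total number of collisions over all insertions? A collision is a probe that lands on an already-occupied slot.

895 hashes to 11; slot 11 is free => place at 11.
638 hashes to 1; slot 1 is free => place at 1.
759 hashes to 5; slot 5 is free => place at 5.
76 hashes to 11, h2=5; 11 taken => place at 3.
489 hashes to 8; slot 8 is free => place at 8.
95 hashes to 4; slot 4 is free => place at 4.
931 hashes to 8, h2=8; 8,3,11 taken => place at 6.
972 hashes to 10; slot 10 is free => place at 10.
62 hashes to 10, h2=3; 10 taken => place at 0.
Table: [62, 638, ∅, 76, 95, 759, 931, ∅, 489, ∅, 972, 895, ∅]

5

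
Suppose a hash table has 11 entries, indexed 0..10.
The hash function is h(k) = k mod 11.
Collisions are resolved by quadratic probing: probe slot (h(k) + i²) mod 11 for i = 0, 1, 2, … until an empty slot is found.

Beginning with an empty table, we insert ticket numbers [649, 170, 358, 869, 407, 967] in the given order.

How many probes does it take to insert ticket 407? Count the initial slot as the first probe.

3

649: h=0 -> slot 0
170: h=5 -> slot 5
358: h=6 -> slot 6
869: h=0, probe 0,1 -> slot 1
407: h=0, probe 0,1,4 -> slot 4
967: h=10 -> slot 10
Table: [649, 869, _, _, 407, 170, 358, _, _, _, 967]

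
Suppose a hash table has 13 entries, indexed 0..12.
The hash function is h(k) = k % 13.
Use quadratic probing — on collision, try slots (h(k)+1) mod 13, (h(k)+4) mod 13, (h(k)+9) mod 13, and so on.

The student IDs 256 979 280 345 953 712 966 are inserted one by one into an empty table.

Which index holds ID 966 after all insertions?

Insert 256: h=9, slot 9 empty -> index 9.
Insert 979: h=4, slot 4 empty -> index 4.
Insert 280: h=7, slot 7 empty -> index 7.
Insert 345: h=7, slot 7 occupied -> index 8.
Insert 953: h=4, slot 4 occupied -> index 5.
Insert 712: h=10, slot 10 empty -> index 10.
Insert 966: h=4, slots 4,5,8 occupied -> index 0.
Table: [966, —, —, —, 979, 953, —, 280, 345, 256, 712, —, —]

0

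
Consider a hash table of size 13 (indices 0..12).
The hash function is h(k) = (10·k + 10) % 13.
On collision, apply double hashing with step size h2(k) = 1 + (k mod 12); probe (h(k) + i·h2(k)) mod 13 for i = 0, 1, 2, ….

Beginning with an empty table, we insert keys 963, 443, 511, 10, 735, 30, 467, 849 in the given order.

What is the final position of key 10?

963: h=7 -> slot 7
443: h=7, h2=12, probe 7,6 -> slot 6
511: h=11 -> slot 11
10: h=6, h2=11, probe 6,4 -> slot 4
735: h=2 -> slot 2
30: h=11, h2=7, probe 11,5 -> slot 5
467: h=0 -> slot 0
849: h=11, h2=10, probe 11,8 -> slot 8
Table: [467, —, 735, —, 10, 30, 443, 963, 849, —, —, 511, —]

4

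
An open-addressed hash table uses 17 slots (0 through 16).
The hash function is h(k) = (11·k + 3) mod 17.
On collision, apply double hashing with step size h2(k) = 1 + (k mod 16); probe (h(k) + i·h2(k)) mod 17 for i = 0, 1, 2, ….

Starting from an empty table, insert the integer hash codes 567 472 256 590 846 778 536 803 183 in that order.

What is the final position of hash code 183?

567: h=1 → slot 1
472: h=10 → slot 10
256: h=14 → slot 14
590: h=16 → slot 16
846: h=10, h2=15, probe 10,8 → slot 8
778: h=10, h2=11, probe 10,4 → slot 4
536: h=0 → slot 0
803: h=13 → slot 13
183: h=10, h2=8, probe 10,1,9 → slot 9
Table: [536, 567, -, -, 778, -, -, -, 846, 183, 472, -, -, 803, 256, -, 590]

9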